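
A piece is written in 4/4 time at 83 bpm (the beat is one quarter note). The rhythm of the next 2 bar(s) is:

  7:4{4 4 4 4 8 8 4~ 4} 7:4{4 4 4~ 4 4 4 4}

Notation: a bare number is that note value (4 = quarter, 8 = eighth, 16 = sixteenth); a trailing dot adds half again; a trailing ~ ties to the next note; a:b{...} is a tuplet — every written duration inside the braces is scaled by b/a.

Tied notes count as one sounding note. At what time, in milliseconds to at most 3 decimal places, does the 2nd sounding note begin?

note 2 onset = 4/7b = 413.081ms

1. 0.0ms @ 0 + 413.081ms (4/7)
2. 413.081ms @ 4/7 + 413.081ms (4/7)
3. 826.162ms @ 8/7 + 413.081ms (4/7)
4. 1239.243ms @ 12/7 + 413.081ms (4/7)
5. 1652.324ms @ 16/7 + 206.54ms (2/7)
6. 1858.864ms @ 18/7 + 206.54ms (2/7)
7. 2065.404ms @ 20/7 + 826.162ms (8/7)
8. 2891.566ms @ 4 + 413.081ms (4/7)
9. 3304.647ms @ 32/7 + 413.081ms (4/7)
10. 3717.728ms @ 36/7 + 826.162ms (8/7)
11. 4543.89ms @ 44/7 + 413.081ms (4/7)
12. 4956.971ms @ 48/7 + 413.081ms (4/7)
13. 5370.052ms @ 52/7 + 413.081ms (4/7)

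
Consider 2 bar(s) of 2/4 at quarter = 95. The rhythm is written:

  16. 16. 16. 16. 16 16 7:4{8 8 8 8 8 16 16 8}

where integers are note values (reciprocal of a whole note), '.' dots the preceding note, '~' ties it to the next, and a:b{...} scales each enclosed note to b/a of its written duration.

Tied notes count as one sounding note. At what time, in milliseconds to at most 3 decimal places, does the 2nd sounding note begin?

1. 0.0ms @ 0 + 236.842ms (3/8)
2. 236.842ms @ 3/8 + 236.842ms (3/8)
3. 473.684ms @ 3/4 + 236.842ms (3/8)
4. 710.526ms @ 9/8 + 236.842ms (3/8)
5. 947.368ms @ 3/2 + 157.895ms (1/4)
6. 1105.263ms @ 7/4 + 157.895ms (1/4)
7. 1263.158ms @ 2 + 180.451ms (2/7)
8. 1443.609ms @ 16/7 + 180.451ms (2/7)
9. 1624.06ms @ 18/7 + 180.451ms (2/7)
10. 1804.511ms @ 20/7 + 180.451ms (2/7)
11. 1984.962ms @ 22/7 + 180.451ms (2/7)
12. 2165.414ms @ 24/7 + 90.226ms (1/7)
13. 2255.639ms @ 25/7 + 90.226ms (1/7)
14. 2345.865ms @ 26/7 + 180.451ms (2/7)

note 2 onset = 3/8b = 236.842ms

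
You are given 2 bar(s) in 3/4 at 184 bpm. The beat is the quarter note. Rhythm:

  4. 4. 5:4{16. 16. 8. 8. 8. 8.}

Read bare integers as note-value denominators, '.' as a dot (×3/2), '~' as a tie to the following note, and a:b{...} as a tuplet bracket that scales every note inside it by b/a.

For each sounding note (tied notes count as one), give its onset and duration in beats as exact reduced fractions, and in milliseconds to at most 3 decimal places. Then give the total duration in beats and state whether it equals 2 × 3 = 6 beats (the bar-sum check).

1) 0.0ms=0b +489.13ms=3/2b
2) 489.13ms=3/2b +489.13ms=3/2b
3) 978.261ms=3b +97.826ms=3/10b
4) 1076.087ms=33/10b +97.826ms=3/10b
5) 1173.913ms=18/5b +195.652ms=3/5b
6) 1369.565ms=21/5b +195.652ms=3/5b
7) 1565.217ms=24/5b +195.652ms=3/5b
8) 1760.87ms=27/5b +195.652ms=3/5b
Σ=6b of 6 (184bpm 3/4) — PASS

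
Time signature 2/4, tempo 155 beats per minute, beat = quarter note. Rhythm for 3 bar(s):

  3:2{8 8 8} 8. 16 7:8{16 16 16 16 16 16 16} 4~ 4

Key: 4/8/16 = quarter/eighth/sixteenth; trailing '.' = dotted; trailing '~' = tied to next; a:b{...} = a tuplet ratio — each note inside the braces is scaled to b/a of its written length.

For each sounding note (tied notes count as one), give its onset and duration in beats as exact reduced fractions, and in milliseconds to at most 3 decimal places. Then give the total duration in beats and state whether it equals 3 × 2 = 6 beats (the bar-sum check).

1) 0.0ms=0b +129.032ms=1/3b
2) 129.032ms=1/3b +129.032ms=1/3b
3) 258.065ms=2/3b +129.032ms=1/3b
4) 387.097ms=1b +290.323ms=3/4b
5) 677.419ms=7/4b +96.774ms=1/4b
6) 774.194ms=2b +110.599ms=2/7b
7) 884.793ms=16/7b +110.599ms=2/7b
8) 995.392ms=18/7b +110.599ms=2/7b
9) 1105.991ms=20/7b +110.599ms=2/7b
10) 1216.59ms=22/7b +110.599ms=2/7b
11) 1327.189ms=24/7b +110.599ms=2/7b
12) 1437.788ms=26/7b +110.599ms=2/7b
13) 1548.387ms=4b +774.194ms=2b
Σ=6b of 6 (155bpm 2/4) — PASS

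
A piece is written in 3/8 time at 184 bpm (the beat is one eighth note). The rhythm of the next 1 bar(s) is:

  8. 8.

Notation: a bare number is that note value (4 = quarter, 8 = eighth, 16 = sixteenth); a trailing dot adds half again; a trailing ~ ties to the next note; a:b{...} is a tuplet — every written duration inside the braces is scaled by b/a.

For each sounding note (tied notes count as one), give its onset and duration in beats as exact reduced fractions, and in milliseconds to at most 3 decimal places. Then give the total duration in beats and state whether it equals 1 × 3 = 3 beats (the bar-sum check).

1) 0.0ms=0b +489.13ms=3/2b
2) 489.13ms=3/2b +489.13ms=3/2b
Σ=3b of 3 (184bpm 3/8) — PASS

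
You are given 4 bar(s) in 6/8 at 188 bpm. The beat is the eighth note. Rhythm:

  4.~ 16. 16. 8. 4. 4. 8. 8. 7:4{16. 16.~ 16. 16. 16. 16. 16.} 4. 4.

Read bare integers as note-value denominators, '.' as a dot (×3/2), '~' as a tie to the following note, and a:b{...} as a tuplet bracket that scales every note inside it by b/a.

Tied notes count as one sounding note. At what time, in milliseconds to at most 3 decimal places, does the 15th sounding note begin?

1. 0.0ms @ 0 + 1196.809ms (15/4)
2. 1196.809ms @ 15/4 + 239.362ms (3/4)
3. 1436.17ms @ 9/2 + 478.723ms (3/2)
4. 1914.894ms @ 6 + 957.447ms (3)
5. 2872.34ms @ 9 + 957.447ms (3)
6. 3829.787ms @ 12 + 478.723ms (3/2)
7. 4308.511ms @ 27/2 + 478.723ms (3/2)
8. 4787.234ms @ 15 + 136.778ms (3/7)
9. 4924.012ms @ 108/7 + 273.556ms (6/7)
10. 5197.568ms @ 114/7 + 136.778ms (3/7)
11. 5334.347ms @ 117/7 + 136.778ms (3/7)
12. 5471.125ms @ 120/7 + 136.778ms (3/7)
13. 5607.903ms @ 123/7 + 136.778ms (3/7)
14. 5744.681ms @ 18 + 957.447ms (3)
15. 6702.128ms @ 21 + 957.447ms (3)

note 15 onset = 21b = 6702.128ms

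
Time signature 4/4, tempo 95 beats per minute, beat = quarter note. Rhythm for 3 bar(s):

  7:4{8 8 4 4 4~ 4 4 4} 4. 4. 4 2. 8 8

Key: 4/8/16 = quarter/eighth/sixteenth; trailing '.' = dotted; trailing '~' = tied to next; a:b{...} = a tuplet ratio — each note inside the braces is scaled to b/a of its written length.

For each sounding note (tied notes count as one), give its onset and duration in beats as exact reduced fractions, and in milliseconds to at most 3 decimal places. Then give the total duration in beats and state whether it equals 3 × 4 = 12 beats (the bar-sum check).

1) 0.0ms=0b +180.451ms=2/7b
2) 180.451ms=2/7b +180.451ms=2/7b
3) 360.902ms=4/7b +360.902ms=4/7b
4) 721.805ms=8/7b +360.902ms=4/7b
5) 1082.707ms=12/7b +721.805ms=8/7b
6) 1804.511ms=20/7b +360.902ms=4/7b
7) 2165.414ms=24/7b +360.902ms=4/7b
8) 2526.316ms=4b +947.368ms=3/2b
9) 3473.684ms=11/2b +947.368ms=3/2b
10) 4421.053ms=7b +631.579ms=1b
11) 5052.632ms=8b +1894.737ms=3b
12) 6947.368ms=11b +315.789ms=1/2b
13) 7263.158ms=23/2b +315.789ms=1/2b
Σ=12b of 12 (95bpm 4/4) — PASS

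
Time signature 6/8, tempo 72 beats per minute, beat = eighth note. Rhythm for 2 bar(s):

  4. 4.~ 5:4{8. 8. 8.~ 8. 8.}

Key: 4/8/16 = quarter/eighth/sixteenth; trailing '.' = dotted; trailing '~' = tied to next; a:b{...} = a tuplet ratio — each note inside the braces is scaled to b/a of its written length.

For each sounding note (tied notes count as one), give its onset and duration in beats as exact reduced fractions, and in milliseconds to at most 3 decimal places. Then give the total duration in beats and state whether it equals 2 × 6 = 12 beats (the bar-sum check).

1) 0.0ms=0b +2500.0ms=3b
2) 2500.0ms=3b +3500.0ms=21/5b
3) 6000.0ms=36/5b +1000.0ms=6/5b
4) 7000.0ms=42/5b +2000.0ms=12/5b
5) 9000.0ms=54/5b +1000.0ms=6/5b
Σ=12b of 12 (72bpm 6/8) — PASS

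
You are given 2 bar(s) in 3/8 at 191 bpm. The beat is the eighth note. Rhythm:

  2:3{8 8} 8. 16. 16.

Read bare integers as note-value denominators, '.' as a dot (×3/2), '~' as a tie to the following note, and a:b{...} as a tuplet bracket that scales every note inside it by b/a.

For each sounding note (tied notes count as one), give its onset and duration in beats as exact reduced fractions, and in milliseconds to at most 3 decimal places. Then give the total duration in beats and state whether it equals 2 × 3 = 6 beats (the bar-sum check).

1) 0.0ms=0b +471.204ms=3/2b
2) 471.204ms=3/2b +471.204ms=3/2b
3) 942.408ms=3b +471.204ms=3/2b
4) 1413.613ms=9/2b +235.602ms=3/4b
5) 1649.215ms=21/4b +235.602ms=3/4b
Σ=6b of 6 (191bpm 3/8) — PASS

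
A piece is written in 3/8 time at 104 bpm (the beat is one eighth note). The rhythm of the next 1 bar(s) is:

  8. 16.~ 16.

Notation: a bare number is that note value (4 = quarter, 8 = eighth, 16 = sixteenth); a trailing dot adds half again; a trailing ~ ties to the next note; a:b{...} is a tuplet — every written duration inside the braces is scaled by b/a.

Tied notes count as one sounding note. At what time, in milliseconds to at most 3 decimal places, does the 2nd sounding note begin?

1. 0.0ms @ 0 + 865.385ms (3/2)
2. 865.385ms @ 3/2 + 865.385ms (3/2)

note 2 onset = 3/2b = 865.385ms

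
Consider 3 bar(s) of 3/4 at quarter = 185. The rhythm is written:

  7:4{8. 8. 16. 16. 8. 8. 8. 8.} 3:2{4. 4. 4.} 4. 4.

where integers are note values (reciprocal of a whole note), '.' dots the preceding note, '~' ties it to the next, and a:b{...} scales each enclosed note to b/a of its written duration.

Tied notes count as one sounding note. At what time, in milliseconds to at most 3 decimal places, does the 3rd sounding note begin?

note 3 onset = 6/7b = 277.992ms

1. 0.0ms @ 0 + 138.996ms (3/7)
2. 138.996ms @ 3/7 + 138.996ms (3/7)
3. 277.992ms @ 6/7 + 69.498ms (3/14)
4. 347.49ms @ 15/14 + 69.498ms (3/14)
5. 416.988ms @ 9/7 + 138.996ms (3/7)
6. 555.985ms @ 12/7 + 138.996ms (3/7)
7. 694.981ms @ 15/7 + 138.996ms (3/7)
8. 833.977ms @ 18/7 + 138.996ms (3/7)
9. 972.973ms @ 3 + 324.324ms (1)
10. 1297.297ms @ 4 + 324.324ms (1)
11. 1621.622ms @ 5 + 324.324ms (1)
12. 1945.946ms @ 6 + 486.486ms (3/2)
13. 2432.432ms @ 15/2 + 486.486ms (3/2)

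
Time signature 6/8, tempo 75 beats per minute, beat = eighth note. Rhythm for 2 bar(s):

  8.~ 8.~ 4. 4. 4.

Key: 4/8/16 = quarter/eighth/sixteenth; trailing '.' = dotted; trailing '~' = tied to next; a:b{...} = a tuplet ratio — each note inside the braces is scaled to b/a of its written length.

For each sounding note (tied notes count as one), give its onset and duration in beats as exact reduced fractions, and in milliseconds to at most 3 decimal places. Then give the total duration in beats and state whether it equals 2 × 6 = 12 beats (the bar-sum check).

1) 0.0ms=0b +4800.0ms=6b
2) 4800.0ms=6b +2400.0ms=3b
3) 7200.0ms=9b +2400.0ms=3b
Σ=12b of 12 (75bpm 6/8) — PASS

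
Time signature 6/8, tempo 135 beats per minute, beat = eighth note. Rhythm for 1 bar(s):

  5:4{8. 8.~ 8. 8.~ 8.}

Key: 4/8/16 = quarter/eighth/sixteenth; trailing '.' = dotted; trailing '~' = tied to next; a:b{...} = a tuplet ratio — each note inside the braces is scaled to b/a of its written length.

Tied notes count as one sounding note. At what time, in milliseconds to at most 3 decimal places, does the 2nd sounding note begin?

1. 0.0ms @ 0 + 533.333ms (6/5)
2. 533.333ms @ 6/5 + 1066.667ms (12/5)
3. 1600.0ms @ 18/5 + 1066.667ms (12/5)

note 2 onset = 6/5b = 533.333ms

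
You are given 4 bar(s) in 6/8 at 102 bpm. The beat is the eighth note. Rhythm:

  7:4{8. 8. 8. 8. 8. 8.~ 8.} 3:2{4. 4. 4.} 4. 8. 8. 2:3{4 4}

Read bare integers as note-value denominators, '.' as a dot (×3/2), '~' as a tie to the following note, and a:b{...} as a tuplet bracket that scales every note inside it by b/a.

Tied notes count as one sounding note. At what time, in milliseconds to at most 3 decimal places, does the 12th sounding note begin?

note 12 onset = 33/2b = 9705.882ms

1. 0.0ms @ 0 + 504.202ms (6/7)
2. 504.202ms @ 6/7 + 504.202ms (6/7)
3. 1008.403ms @ 12/7 + 504.202ms (6/7)
4. 1512.605ms @ 18/7 + 504.202ms (6/7)
5. 2016.807ms @ 24/7 + 504.202ms (6/7)
6. 2521.008ms @ 30/7 + 1008.403ms (12/7)
7. 3529.412ms @ 6 + 1176.471ms (2)
8. 4705.882ms @ 8 + 1176.471ms (2)
9. 5882.353ms @ 10 + 1176.471ms (2)
10. 7058.824ms @ 12 + 1764.706ms (3)
11. 8823.529ms @ 15 + 882.353ms (3/2)
12. 9705.882ms @ 33/2 + 882.353ms (3/2)
13. 10588.235ms @ 18 + 1764.706ms (3)
14. 12352.941ms @ 21 + 1764.706ms (3)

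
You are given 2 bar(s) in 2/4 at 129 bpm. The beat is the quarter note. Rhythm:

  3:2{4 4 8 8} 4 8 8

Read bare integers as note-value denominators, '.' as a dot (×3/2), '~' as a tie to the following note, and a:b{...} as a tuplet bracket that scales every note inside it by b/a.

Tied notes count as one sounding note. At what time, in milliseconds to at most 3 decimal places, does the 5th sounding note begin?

note 5 onset = 2b = 930.233ms

1. 0.0ms @ 0 + 310.078ms (2/3)
2. 310.078ms @ 2/3 + 310.078ms (2/3)
3. 620.155ms @ 4/3 + 155.039ms (1/3)
4. 775.194ms @ 5/3 + 155.039ms (1/3)
5. 930.233ms @ 2 + 465.116ms (1)
6. 1395.349ms @ 3 + 232.558ms (1/2)
7. 1627.907ms @ 7/2 + 232.558ms (1/2)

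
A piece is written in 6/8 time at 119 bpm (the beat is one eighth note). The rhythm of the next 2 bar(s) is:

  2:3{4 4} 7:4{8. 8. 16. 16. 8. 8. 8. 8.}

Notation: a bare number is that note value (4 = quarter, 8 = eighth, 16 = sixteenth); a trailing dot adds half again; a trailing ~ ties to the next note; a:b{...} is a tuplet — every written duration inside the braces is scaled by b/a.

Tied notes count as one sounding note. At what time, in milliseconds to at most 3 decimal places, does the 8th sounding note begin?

1. 0.0ms @ 0 + 1512.605ms (3)
2. 1512.605ms @ 3 + 1512.605ms (3)
3. 3025.21ms @ 6 + 432.173ms (6/7)
4. 3457.383ms @ 48/7 + 432.173ms (6/7)
5. 3889.556ms @ 54/7 + 216.086ms (3/7)
6. 4105.642ms @ 57/7 + 216.086ms (3/7)
7. 4321.729ms @ 60/7 + 432.173ms (6/7)
8. 4753.902ms @ 66/7 + 432.173ms (6/7)
9. 5186.074ms @ 72/7 + 432.173ms (6/7)
10. 5618.247ms @ 78/7 + 432.173ms (6/7)

note 8 onset = 66/7b = 4753.902ms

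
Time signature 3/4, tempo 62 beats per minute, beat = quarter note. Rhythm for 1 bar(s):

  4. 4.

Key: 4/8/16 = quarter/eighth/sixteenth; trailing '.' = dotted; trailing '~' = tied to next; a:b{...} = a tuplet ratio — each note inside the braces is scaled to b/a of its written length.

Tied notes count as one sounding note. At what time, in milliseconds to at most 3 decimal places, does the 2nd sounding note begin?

1. 0.0ms @ 0 + 1451.613ms (3/2)
2. 1451.613ms @ 3/2 + 1451.613ms (3/2)

note 2 onset = 3/2b = 1451.613ms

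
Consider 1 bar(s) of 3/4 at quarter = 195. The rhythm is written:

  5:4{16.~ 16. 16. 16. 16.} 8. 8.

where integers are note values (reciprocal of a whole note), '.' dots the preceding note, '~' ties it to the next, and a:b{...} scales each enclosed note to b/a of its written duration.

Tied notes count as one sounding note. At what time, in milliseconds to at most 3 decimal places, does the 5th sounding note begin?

note 5 onset = 3/2b = 461.538ms

1. 0.0ms @ 0 + 184.615ms (3/5)
2. 184.615ms @ 3/5 + 92.308ms (3/10)
3. 276.923ms @ 9/10 + 92.308ms (3/10)
4. 369.231ms @ 6/5 + 92.308ms (3/10)
5. 461.538ms @ 3/2 + 230.769ms (3/4)
6. 692.308ms @ 9/4 + 230.769ms (3/4)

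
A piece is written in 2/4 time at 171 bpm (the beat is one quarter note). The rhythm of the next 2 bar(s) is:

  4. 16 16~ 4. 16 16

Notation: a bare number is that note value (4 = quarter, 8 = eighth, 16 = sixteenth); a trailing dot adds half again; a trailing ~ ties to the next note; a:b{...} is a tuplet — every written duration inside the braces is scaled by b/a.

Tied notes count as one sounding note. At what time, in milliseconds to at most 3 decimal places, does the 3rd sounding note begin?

1. 0.0ms @ 0 + 526.316ms (3/2)
2. 526.316ms @ 3/2 + 87.719ms (1/4)
3. 614.035ms @ 7/4 + 614.035ms (7/4)
4. 1228.07ms @ 7/2 + 87.719ms (1/4)
5. 1315.789ms @ 15/4 + 87.719ms (1/4)

note 3 onset = 7/4b = 614.035ms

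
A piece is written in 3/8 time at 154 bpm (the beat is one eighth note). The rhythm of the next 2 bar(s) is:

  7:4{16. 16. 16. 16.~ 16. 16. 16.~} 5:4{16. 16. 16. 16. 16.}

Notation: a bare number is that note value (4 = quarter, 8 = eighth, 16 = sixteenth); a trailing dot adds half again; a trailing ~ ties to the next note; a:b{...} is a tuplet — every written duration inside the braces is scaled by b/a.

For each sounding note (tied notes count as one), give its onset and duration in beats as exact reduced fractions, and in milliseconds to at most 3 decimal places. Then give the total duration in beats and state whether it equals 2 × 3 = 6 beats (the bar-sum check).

1) 0.0ms=0b +166.976ms=3/7b
2) 166.976ms=3/7b +166.976ms=3/7b
3) 333.952ms=6/7b +166.976ms=3/7b
4) 500.928ms=9/7b +333.952ms=6/7b
5) 834.879ms=15/7b +166.976ms=3/7b
6) 1001.855ms=18/7b +400.742ms=36/35b
7) 1402.597ms=18/5b +233.766ms=3/5b
8) 1636.364ms=21/5b +233.766ms=3/5b
9) 1870.13ms=24/5b +233.766ms=3/5b
10) 2103.896ms=27/5b +233.766ms=3/5b
Σ=6b of 6 (154bpm 3/8) — PASS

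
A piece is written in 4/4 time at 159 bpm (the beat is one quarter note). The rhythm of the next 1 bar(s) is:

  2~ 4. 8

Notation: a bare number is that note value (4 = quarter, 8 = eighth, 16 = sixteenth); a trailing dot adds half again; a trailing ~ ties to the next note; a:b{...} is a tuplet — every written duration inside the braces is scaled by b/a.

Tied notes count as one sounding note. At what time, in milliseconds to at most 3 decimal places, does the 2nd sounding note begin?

note 2 onset = 7/2b = 1320.755ms

1. 0.0ms @ 0 + 1320.755ms (7/2)
2. 1320.755ms @ 7/2 + 188.679ms (1/2)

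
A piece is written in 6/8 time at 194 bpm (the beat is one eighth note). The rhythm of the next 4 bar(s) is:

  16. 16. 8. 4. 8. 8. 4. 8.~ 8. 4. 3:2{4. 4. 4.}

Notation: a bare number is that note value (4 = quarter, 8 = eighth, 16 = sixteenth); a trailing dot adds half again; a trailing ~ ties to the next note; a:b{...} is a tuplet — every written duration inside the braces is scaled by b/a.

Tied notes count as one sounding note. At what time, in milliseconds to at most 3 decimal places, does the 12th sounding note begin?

note 12 onset = 22b = 6804.124ms

1. 0.0ms @ 0 + 231.959ms (3/4)
2. 231.959ms @ 3/4 + 231.959ms (3/4)
3. 463.918ms @ 3/2 + 463.918ms (3/2)
4. 927.835ms @ 3 + 927.835ms (3)
5. 1855.67ms @ 6 + 463.918ms (3/2)
6. 2319.588ms @ 15/2 + 463.918ms (3/2)
7. 2783.505ms @ 9 + 927.835ms (3)
8. 3711.34ms @ 12 + 927.835ms (3)
9. 4639.175ms @ 15 + 927.835ms (3)
10. 5567.01ms @ 18 + 618.557ms (2)
11. 6185.567ms @ 20 + 618.557ms (2)
12. 6804.124ms @ 22 + 618.557ms (2)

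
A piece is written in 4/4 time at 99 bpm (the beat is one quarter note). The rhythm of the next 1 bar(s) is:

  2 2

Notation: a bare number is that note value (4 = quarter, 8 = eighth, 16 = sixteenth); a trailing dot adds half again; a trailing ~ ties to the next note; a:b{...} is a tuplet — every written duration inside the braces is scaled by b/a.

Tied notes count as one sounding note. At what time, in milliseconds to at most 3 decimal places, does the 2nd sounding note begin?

note 2 onset = 2b = 1212.121ms

1. 0.0ms @ 0 + 1212.121ms (2)
2. 1212.121ms @ 2 + 1212.121ms (2)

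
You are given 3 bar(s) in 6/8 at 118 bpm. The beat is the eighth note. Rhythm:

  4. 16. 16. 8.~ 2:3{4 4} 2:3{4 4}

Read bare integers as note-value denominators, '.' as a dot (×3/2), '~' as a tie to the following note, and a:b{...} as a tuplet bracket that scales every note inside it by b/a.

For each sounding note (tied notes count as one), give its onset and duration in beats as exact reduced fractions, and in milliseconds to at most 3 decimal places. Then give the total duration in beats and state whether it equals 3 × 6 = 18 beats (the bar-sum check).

1) 0.0ms=0b +1525.424ms=3b
2) 1525.424ms=3b +381.356ms=3/4b
3) 1906.78ms=15/4b +381.356ms=3/4b
4) 2288.136ms=9/2b +2288.136ms=9/2b
5) 4576.271ms=9b +1525.424ms=3b
6) 6101.695ms=12b +1525.424ms=3b
7) 7627.119ms=15b +1525.424ms=3b
Σ=18b of 18 (118bpm 6/8) — PASS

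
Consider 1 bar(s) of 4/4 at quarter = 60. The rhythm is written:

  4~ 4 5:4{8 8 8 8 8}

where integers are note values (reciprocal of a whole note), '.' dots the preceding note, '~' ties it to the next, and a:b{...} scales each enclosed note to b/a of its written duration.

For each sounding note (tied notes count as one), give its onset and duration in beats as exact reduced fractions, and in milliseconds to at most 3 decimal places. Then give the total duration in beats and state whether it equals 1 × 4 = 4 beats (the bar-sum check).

1) 0.0ms=0b +2000.0ms=2b
2) 2000.0ms=2b +400.0ms=2/5b
3) 2400.0ms=12/5b +400.0ms=2/5b
4) 2800.0ms=14/5b +400.0ms=2/5b
5) 3200.0ms=16/5b +400.0ms=2/5b
6) 3600.0ms=18/5b +400.0ms=2/5b
Σ=4b of 4 (60bpm 4/4) — PASS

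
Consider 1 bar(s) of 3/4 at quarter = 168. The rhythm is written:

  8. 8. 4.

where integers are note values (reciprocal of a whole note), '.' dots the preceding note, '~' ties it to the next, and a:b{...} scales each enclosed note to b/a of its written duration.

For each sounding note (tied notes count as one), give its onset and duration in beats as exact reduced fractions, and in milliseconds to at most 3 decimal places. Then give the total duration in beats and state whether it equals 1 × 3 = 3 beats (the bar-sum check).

1) 0.0ms=0b +267.857ms=3/4b
2) 267.857ms=3/4b +267.857ms=3/4b
3) 535.714ms=3/2b +535.714ms=3/2b
Σ=3b of 3 (168bpm 3/4) — PASS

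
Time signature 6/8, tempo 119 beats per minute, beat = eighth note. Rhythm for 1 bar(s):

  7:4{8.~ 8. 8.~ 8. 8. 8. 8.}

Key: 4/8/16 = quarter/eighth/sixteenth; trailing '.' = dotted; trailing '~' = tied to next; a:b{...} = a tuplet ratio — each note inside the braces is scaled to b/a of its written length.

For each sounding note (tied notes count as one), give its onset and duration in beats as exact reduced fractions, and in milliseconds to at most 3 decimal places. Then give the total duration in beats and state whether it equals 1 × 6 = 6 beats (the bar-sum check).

1) 0.0ms=0b +864.346ms=12/7b
2) 864.346ms=12/7b +864.346ms=12/7b
3) 1728.691ms=24/7b +432.173ms=6/7b
4) 2160.864ms=30/7b +432.173ms=6/7b
5) 2593.037ms=36/7b +432.173ms=6/7b
Σ=6b of 6 (119bpm 6/8) — PASS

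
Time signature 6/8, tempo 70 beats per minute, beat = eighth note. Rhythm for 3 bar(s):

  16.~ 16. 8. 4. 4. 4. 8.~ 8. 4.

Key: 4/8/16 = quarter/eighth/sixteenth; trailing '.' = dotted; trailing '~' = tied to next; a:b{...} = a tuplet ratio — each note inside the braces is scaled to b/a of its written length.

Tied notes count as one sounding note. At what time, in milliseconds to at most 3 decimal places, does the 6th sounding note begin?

1. 0.0ms @ 0 + 1285.714ms (3/2)
2. 1285.714ms @ 3/2 + 1285.714ms (3/2)
3. 2571.429ms @ 3 + 2571.429ms (3)
4. 5142.857ms @ 6 + 2571.429ms (3)
5. 7714.286ms @ 9 + 2571.429ms (3)
6. 10285.714ms @ 12 + 2571.429ms (3)
7. 12857.143ms @ 15 + 2571.429ms (3)

note 6 onset = 12b = 10285.714ms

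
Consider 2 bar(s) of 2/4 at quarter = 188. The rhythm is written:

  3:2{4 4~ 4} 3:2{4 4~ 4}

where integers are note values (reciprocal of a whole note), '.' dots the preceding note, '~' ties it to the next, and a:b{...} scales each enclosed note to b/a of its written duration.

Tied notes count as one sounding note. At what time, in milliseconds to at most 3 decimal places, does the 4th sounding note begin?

note 4 onset = 8/3b = 851.064ms

1. 0.0ms @ 0 + 212.766ms (2/3)
2. 212.766ms @ 2/3 + 425.532ms (4/3)
3. 638.298ms @ 2 + 212.766ms (2/3)
4. 851.064ms @ 8/3 + 425.532ms (4/3)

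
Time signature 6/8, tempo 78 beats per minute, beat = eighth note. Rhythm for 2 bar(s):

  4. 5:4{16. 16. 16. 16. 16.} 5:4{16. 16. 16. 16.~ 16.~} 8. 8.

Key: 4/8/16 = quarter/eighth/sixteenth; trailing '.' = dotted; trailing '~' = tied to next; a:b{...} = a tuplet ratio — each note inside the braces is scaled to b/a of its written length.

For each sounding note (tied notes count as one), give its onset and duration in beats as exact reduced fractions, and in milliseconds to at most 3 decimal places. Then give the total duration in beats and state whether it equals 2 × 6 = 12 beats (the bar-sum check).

1) 0.0ms=0b +2307.692ms=3b
2) 2307.692ms=3b +461.538ms=3/5b
3) 2769.231ms=18/5b +461.538ms=3/5b
4) 3230.769ms=21/5b +461.538ms=3/5b
5) 3692.308ms=24/5b +461.538ms=3/5b
6) 4153.846ms=27/5b +461.538ms=3/5b
7) 4615.385ms=6b +461.538ms=3/5b
8) 5076.923ms=33/5b +461.538ms=3/5b
9) 5538.462ms=36/5b +461.538ms=3/5b
10) 6000.0ms=39/5b +2076.923ms=27/10b
11) 8076.923ms=21/2b +1153.846ms=3/2b
Σ=12b of 12 (78bpm 6/8) — PASS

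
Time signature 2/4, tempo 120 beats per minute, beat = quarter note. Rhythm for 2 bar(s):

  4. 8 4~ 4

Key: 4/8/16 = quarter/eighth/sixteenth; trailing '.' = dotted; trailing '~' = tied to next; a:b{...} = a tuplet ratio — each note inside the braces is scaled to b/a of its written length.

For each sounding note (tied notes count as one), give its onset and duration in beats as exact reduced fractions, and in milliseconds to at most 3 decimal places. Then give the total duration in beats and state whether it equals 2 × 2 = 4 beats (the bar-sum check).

1) 0.0ms=0b +750.0ms=3/2b
2) 750.0ms=3/2b +250.0ms=1/2b
3) 1000.0ms=2b +1000.0ms=2b
Σ=4b of 4 (120bpm 2/4) — PASS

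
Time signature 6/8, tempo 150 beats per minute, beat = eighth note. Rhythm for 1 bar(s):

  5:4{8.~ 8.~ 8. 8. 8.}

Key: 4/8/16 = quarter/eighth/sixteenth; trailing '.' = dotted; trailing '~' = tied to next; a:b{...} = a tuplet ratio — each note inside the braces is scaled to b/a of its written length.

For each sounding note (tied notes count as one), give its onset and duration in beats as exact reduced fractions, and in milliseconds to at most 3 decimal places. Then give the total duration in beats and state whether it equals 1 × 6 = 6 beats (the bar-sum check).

1) 0.0ms=0b +1440.0ms=18/5b
2) 1440.0ms=18/5b +480.0ms=6/5b
3) 1920.0ms=24/5b +480.0ms=6/5b
Σ=6b of 6 (150bpm 6/8) — PASS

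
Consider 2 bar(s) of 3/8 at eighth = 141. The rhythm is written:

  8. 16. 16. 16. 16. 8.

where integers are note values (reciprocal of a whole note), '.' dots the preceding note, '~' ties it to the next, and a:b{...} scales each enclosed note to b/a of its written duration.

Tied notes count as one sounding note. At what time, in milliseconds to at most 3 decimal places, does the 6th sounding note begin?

1. 0.0ms @ 0 + 638.298ms (3/2)
2. 638.298ms @ 3/2 + 319.149ms (3/4)
3. 957.447ms @ 9/4 + 319.149ms (3/4)
4. 1276.596ms @ 3 + 319.149ms (3/4)
5. 1595.745ms @ 15/4 + 319.149ms (3/4)
6. 1914.894ms @ 9/2 + 638.298ms (3/2)

note 6 onset = 9/2b = 1914.894ms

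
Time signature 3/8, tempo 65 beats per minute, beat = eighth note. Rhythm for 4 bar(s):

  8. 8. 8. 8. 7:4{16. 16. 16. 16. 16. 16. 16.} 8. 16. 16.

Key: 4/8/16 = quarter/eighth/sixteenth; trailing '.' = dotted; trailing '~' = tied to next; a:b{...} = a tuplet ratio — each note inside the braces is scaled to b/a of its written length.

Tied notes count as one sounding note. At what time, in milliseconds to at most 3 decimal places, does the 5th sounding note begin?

1. 0.0ms @ 0 + 1384.615ms (3/2)
2. 1384.615ms @ 3/2 + 1384.615ms (3/2)
3. 2769.231ms @ 3 + 1384.615ms (3/2)
4. 4153.846ms @ 9/2 + 1384.615ms (3/2)
5. 5538.462ms @ 6 + 395.604ms (3/7)
6. 5934.066ms @ 45/7 + 395.604ms (3/7)
7. 6329.67ms @ 48/7 + 395.604ms (3/7)
8. 6725.275ms @ 51/7 + 395.604ms (3/7)
9. 7120.879ms @ 54/7 + 395.604ms (3/7)
10. 7516.484ms @ 57/7 + 395.604ms (3/7)
11. 7912.088ms @ 60/7 + 395.604ms (3/7)
12. 8307.692ms @ 9 + 1384.615ms (3/2)
13. 9692.308ms @ 21/2 + 692.308ms (3/4)
14. 10384.615ms @ 45/4 + 692.308ms (3/4)

note 5 onset = 6b = 5538.462ms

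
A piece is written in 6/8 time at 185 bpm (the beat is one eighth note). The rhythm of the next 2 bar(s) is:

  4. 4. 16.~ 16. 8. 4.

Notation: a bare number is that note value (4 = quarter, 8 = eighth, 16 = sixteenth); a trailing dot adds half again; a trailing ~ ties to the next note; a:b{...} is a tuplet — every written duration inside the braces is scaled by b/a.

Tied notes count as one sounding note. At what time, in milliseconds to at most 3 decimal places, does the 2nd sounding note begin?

note 2 onset = 3b = 972.973ms

1. 0.0ms @ 0 + 972.973ms (3)
2. 972.973ms @ 3 + 972.973ms (3)
3. 1945.946ms @ 6 + 486.486ms (3/2)
4. 2432.432ms @ 15/2 + 486.486ms (3/2)
5. 2918.919ms @ 9 + 972.973ms (3)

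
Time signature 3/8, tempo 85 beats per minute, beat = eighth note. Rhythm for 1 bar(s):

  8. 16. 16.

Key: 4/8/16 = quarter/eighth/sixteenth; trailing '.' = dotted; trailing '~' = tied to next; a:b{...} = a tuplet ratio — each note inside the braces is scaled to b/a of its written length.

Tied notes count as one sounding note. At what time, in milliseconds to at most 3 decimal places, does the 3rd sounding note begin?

note 3 onset = 9/4b = 1588.235ms

1. 0.0ms @ 0 + 1058.824ms (3/2)
2. 1058.824ms @ 3/2 + 529.412ms (3/4)
3. 1588.235ms @ 9/4 + 529.412ms (3/4)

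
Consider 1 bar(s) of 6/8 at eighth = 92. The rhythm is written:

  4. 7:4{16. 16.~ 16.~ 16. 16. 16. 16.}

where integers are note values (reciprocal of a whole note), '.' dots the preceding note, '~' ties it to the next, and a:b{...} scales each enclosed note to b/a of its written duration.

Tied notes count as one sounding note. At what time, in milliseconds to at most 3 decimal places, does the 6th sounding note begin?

note 6 onset = 39/7b = 3633.54ms

1. 0.0ms @ 0 + 1956.522ms (3)
2. 1956.522ms @ 3 + 279.503ms (3/7)
3. 2236.025ms @ 24/7 + 838.509ms (9/7)
4. 3074.534ms @ 33/7 + 279.503ms (3/7)
5. 3354.037ms @ 36/7 + 279.503ms (3/7)
6. 3633.54ms @ 39/7 + 279.503ms (3/7)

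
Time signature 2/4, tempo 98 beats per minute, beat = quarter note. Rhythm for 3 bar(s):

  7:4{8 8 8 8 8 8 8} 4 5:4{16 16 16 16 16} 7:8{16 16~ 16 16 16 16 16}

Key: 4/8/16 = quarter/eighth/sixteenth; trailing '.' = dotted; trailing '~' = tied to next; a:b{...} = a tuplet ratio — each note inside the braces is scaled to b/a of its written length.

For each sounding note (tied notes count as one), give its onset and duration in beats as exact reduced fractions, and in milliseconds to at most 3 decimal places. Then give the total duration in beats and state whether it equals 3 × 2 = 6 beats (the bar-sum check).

1) 0.0ms=0b +174.927ms=2/7b
2) 174.927ms=2/7b +174.927ms=2/7b
3) 349.854ms=4/7b +174.927ms=2/7b
4) 524.781ms=6/7b +174.927ms=2/7b
5) 699.708ms=8/7b +174.927ms=2/7b
6) 874.636ms=10/7b +174.927ms=2/7b
7) 1049.563ms=12/7b +174.927ms=2/7b
8) 1224.49ms=2b +612.245ms=1b
9) 1836.735ms=3b +122.449ms=1/5b
10) 1959.184ms=16/5b +122.449ms=1/5b
11) 2081.633ms=17/5b +122.449ms=1/5b
12) 2204.082ms=18/5b +122.449ms=1/5b
13) 2326.531ms=19/5b +122.449ms=1/5b
14) 2448.98ms=4b +174.927ms=2/7b
15) 2623.907ms=30/7b +349.854ms=4/7b
16) 2973.761ms=34/7b +174.927ms=2/7b
17) 3148.688ms=36/7b +174.927ms=2/7b
18) 3323.615ms=38/7b +174.927ms=2/7b
19) 3498.542ms=40/7b +174.927ms=2/7b
Σ=6b of 6 (98bpm 2/4) — PASS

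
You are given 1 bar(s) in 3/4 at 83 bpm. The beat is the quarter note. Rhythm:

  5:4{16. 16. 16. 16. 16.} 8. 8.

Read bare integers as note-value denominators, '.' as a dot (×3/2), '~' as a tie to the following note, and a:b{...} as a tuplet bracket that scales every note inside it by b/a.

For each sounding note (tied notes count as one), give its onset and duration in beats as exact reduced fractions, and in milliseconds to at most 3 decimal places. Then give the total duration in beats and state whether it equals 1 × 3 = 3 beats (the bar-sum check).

1) 0.0ms=0b +216.867ms=3/10b
2) 216.867ms=3/10b +216.867ms=3/10b
3) 433.735ms=3/5b +216.867ms=3/10b
4) 650.602ms=9/10b +216.867ms=3/10b
5) 867.47ms=6/5b +216.867ms=3/10b
6) 1084.337ms=3/2b +542.169ms=3/4b
7) 1626.506ms=9/4b +542.169ms=3/4b
Σ=3b of 3 (83bpm 3/4) — PASS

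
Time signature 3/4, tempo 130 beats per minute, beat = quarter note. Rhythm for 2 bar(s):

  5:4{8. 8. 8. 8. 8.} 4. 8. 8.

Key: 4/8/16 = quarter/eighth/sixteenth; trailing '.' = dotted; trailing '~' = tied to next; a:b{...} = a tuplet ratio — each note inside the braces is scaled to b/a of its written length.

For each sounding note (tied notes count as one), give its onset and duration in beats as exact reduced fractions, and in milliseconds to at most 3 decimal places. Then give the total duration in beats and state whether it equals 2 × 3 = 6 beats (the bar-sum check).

1) 0.0ms=0b +276.923ms=3/5b
2) 276.923ms=3/5b +276.923ms=3/5b
3) 553.846ms=6/5b +276.923ms=3/5b
4) 830.769ms=9/5b +276.923ms=3/5b
5) 1107.692ms=12/5b +276.923ms=3/5b
6) 1384.615ms=3b +692.308ms=3/2b
7) 2076.923ms=9/2b +346.154ms=3/4b
8) 2423.077ms=21/4b +346.154ms=3/4b
Σ=6b of 6 (130bpm 3/4) — PASS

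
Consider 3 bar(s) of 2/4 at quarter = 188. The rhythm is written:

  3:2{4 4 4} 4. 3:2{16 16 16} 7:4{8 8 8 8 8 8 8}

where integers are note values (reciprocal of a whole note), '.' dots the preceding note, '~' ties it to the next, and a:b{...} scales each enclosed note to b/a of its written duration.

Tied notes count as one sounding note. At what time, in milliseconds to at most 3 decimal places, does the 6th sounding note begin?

1. 0.0ms @ 0 + 212.766ms (2/3)
2. 212.766ms @ 2/3 + 212.766ms (2/3)
3. 425.532ms @ 4/3 + 212.766ms (2/3)
4. 638.298ms @ 2 + 478.723ms (3/2)
5. 1117.021ms @ 7/2 + 53.191ms (1/6)
6. 1170.213ms @ 11/3 + 53.191ms (1/6)
7. 1223.404ms @ 23/6 + 53.191ms (1/6)
8. 1276.596ms @ 4 + 91.185ms (2/7)
9. 1367.781ms @ 30/7 + 91.185ms (2/7)
10. 1458.967ms @ 32/7 + 91.185ms (2/7)
11. 1550.152ms @ 34/7 + 91.185ms (2/7)
12. 1641.337ms @ 36/7 + 91.185ms (2/7)
13. 1732.523ms @ 38/7 + 91.185ms (2/7)
14. 1823.708ms @ 40/7 + 91.185ms (2/7)

note 6 onset = 11/3b = 1170.213ms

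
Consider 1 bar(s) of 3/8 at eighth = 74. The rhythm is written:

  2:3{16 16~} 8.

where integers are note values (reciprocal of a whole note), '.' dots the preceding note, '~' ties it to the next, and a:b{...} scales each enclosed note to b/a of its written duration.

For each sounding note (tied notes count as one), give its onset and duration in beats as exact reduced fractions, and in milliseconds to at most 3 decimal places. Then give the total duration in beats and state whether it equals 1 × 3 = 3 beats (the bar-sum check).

1) 0.0ms=0b +608.108ms=3/4b
2) 608.108ms=3/4b +1824.324ms=9/4b
Σ=3b of 3 (74bpm 3/8) — PASS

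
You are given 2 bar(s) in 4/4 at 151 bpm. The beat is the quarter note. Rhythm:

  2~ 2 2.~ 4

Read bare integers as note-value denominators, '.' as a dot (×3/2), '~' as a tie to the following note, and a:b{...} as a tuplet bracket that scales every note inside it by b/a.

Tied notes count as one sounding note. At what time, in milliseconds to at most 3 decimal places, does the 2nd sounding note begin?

note 2 onset = 4b = 1589.404ms

1. 0.0ms @ 0 + 1589.404ms (4)
2. 1589.404ms @ 4 + 1589.404ms (4)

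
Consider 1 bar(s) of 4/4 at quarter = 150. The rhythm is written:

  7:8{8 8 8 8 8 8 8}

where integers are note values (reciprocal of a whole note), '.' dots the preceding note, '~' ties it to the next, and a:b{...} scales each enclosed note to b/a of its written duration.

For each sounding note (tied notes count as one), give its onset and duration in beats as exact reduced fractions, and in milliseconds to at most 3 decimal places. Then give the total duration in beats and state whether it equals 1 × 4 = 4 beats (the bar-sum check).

1) 0.0ms=0b +228.571ms=4/7b
2) 228.571ms=4/7b +228.571ms=4/7b
3) 457.143ms=8/7b +228.571ms=4/7b
4) 685.714ms=12/7b +228.571ms=4/7b
5) 914.286ms=16/7b +228.571ms=4/7b
6) 1142.857ms=20/7b +228.571ms=4/7b
7) 1371.429ms=24/7b +228.571ms=4/7b
Σ=4b of 4 (150bpm 4/4) — PASS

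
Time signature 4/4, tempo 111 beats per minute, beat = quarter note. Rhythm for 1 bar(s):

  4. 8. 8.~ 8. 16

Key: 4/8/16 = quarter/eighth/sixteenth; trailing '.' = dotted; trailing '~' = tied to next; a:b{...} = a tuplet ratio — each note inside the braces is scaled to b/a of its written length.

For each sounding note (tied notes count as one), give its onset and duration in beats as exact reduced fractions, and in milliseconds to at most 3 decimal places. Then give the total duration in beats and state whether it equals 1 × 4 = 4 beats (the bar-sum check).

1) 0.0ms=0b +810.811ms=3/2b
2) 810.811ms=3/2b +405.405ms=3/4b
3) 1216.216ms=9/4b +810.811ms=3/2b
4) 2027.027ms=15/4b +135.135ms=1/4b
Σ=4b of 4 (111bpm 4/4) — PASS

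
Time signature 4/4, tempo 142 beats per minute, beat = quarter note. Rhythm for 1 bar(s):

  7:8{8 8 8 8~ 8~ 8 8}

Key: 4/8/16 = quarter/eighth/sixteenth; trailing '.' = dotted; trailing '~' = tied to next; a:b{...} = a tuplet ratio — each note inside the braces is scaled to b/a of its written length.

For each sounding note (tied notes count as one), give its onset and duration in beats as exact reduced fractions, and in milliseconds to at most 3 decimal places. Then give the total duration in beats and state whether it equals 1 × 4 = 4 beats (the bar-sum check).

1) 0.0ms=0b +241.449ms=4/7b
2) 241.449ms=4/7b +241.449ms=4/7b
3) 482.897ms=8/7b +241.449ms=4/7b
4) 724.346ms=12/7b +724.346ms=12/7b
5) 1448.692ms=24/7b +241.449ms=4/7b
Σ=4b of 4 (142bpm 4/4) — PASS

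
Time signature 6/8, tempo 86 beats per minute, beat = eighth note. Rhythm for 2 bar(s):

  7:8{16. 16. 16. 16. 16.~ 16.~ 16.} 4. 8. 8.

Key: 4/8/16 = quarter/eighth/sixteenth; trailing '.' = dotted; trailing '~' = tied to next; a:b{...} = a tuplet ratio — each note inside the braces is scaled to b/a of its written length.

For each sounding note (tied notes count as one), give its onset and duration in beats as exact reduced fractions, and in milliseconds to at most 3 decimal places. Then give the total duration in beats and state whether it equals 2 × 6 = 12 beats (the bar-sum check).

1) 0.0ms=0b +598.007ms=6/7b
2) 598.007ms=6/7b +598.007ms=6/7b
3) 1196.013ms=12/7b +598.007ms=6/7b
4) 1794.02ms=18/7b +598.007ms=6/7b
5) 2392.027ms=24/7b +1794.02ms=18/7b
6) 4186.047ms=6b +2093.023ms=3b
7) 6279.07ms=9b +1046.512ms=3/2b
8) 7325.581ms=21/2b +1046.512ms=3/2b
Σ=12b of 12 (86bpm 6/8) — PASS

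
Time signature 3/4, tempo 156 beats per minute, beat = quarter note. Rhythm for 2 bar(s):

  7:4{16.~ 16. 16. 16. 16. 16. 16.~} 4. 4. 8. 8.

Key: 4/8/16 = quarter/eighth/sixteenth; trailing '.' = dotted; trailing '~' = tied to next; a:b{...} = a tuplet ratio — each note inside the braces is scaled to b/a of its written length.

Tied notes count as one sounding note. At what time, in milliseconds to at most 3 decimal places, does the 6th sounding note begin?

1. 0.0ms @ 0 + 164.835ms (3/7)
2. 164.835ms @ 3/7 + 82.418ms (3/14)
3. 247.253ms @ 9/14 + 82.418ms (3/14)
4. 329.67ms @ 6/7 + 82.418ms (3/14)
5. 412.088ms @ 15/14 + 82.418ms (3/14)
6. 494.505ms @ 9/7 + 659.341ms (12/7)
7. 1153.846ms @ 3 + 576.923ms (3/2)
8. 1730.769ms @ 9/2 + 288.462ms (3/4)
9. 2019.231ms @ 21/4 + 288.462ms (3/4)

note 6 onset = 9/7b = 494.505ms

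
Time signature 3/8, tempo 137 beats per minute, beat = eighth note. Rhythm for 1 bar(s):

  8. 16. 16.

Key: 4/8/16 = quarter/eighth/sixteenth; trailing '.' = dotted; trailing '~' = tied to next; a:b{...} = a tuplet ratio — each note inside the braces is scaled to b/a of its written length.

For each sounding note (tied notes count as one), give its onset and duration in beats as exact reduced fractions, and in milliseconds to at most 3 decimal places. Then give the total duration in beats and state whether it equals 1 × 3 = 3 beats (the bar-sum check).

1) 0.0ms=0b +656.934ms=3/2b
2) 656.934ms=3/2b +328.467ms=3/4b
3) 985.401ms=9/4b +328.467ms=3/4b
Σ=3b of 3 (137bpm 3/8) — PASS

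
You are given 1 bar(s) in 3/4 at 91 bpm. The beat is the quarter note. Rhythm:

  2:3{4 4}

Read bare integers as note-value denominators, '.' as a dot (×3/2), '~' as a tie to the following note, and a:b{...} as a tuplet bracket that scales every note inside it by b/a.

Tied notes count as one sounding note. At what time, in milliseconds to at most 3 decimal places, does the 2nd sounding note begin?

note 2 onset = 3/2b = 989.011ms

1. 0.0ms @ 0 + 989.011ms (3/2)
2. 989.011ms @ 3/2 + 989.011ms (3/2)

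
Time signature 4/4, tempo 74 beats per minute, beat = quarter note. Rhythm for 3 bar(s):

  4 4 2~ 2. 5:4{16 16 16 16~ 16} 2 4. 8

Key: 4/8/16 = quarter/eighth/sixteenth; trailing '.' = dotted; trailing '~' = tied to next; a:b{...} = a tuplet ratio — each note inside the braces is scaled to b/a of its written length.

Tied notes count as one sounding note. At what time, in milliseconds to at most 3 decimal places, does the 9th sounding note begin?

note 9 onset = 10b = 8108.108ms

1. 0.0ms @ 0 + 810.811ms (1)
2. 810.811ms @ 1 + 810.811ms (1)
3. 1621.622ms @ 2 + 4054.054ms (5)
4. 5675.676ms @ 7 + 162.162ms (1/5)
5. 5837.838ms @ 36/5 + 162.162ms (1/5)
6. 6000.0ms @ 37/5 + 162.162ms (1/5)
7. 6162.162ms @ 38/5 + 324.324ms (2/5)
8. 6486.486ms @ 8 + 1621.622ms (2)
9. 8108.108ms @ 10 + 1216.216ms (3/2)
10. 9324.324ms @ 23/2 + 405.405ms (1/2)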